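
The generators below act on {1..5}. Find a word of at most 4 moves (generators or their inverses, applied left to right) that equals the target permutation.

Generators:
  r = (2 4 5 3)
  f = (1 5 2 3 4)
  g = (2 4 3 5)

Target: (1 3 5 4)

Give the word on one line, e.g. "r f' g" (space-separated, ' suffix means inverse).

  after f: (1 5 2 3 4)
  after r: (1 3 5 4)

f r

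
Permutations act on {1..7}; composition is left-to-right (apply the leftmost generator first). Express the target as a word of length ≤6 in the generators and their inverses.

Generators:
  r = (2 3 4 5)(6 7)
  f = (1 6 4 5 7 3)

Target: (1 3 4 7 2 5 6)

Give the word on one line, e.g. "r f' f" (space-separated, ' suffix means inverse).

r r f r' f

  after r: (2 3 4 5)(6 7)
  after r: (2 4)(3 5)
  after f: (1 6 4 2 5)(3 7)
  after r': (1 7 2 4 5)(3 6)
  after f: (1 3 4 7 2 5 6)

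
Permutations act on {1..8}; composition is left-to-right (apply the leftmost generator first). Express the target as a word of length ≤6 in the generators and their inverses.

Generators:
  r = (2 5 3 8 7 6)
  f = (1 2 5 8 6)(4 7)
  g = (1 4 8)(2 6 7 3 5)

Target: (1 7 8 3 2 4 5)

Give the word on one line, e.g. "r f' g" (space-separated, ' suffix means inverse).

f g' r g'

  after f: (1 2 5 8 6)(4 7)
  after g': (1 5 4 6 8 2 3 7)
  after r: (1 3 6 7)(2 8 5 4)
  after g': (1 7 8 3 2 4 5)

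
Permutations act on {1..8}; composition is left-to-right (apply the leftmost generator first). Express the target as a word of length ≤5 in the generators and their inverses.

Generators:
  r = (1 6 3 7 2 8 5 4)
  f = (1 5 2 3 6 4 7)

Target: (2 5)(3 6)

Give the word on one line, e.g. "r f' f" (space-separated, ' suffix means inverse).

  after r: (1 6 3 7 2 8 5 4)
  after f: (1 4 5 7 3)(2 8)
  after r: (2 5)(3 6)

r f r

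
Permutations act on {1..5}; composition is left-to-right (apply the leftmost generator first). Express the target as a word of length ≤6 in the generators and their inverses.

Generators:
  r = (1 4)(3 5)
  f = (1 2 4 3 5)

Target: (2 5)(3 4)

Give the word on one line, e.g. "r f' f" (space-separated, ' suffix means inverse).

f' r f f

  after f': (1 5 3 4 2)
  after r: (1 3)(2 4)
  after f: (1 5)(2 3)
  after f: (2 5)(3 4)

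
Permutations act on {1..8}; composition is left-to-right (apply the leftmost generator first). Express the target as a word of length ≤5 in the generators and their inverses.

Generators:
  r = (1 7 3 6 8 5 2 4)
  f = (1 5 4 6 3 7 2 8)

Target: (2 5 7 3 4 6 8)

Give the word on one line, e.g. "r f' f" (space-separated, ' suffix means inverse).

  after r': (1 4 2 5 8 6 3 7)
  after r': (1 2 8 3)(4 5 6 7)
  after f: (1 8 7 6 2)(3 5)
  after f: (2 5 7 3 4 6 8)

r' r' f f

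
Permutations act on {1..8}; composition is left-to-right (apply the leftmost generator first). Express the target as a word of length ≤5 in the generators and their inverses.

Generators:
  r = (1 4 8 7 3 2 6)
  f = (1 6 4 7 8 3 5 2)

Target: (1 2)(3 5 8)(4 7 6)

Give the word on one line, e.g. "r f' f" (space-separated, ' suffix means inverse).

f' f' r f

  after f': (1 2 5 3 8 7 4 6)
  after f': (1 5 8 4)(2 3 7 6)
  after r: (1 5 7)
  after f: (1 2)(3 5 8)(4 7 6)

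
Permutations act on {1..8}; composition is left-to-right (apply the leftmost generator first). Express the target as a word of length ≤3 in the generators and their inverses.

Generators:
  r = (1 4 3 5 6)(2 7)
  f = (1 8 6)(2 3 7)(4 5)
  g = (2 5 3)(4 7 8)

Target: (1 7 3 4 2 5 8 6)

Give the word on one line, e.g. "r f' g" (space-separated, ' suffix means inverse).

  after f: (1 8 6)(2 3 7)(4 5)
  after g': (1 7 3 4 2 5 8 6)

f g'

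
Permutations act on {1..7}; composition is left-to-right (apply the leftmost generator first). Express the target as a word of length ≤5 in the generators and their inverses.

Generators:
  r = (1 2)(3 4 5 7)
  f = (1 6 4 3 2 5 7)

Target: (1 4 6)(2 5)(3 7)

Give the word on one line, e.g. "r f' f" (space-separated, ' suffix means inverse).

f' r' r'

  after f': (1 7 5 2 3 4 6)
  after r': (1 5)(2 7 4 6)
  after r': (1 4 6)(2 5)(3 7)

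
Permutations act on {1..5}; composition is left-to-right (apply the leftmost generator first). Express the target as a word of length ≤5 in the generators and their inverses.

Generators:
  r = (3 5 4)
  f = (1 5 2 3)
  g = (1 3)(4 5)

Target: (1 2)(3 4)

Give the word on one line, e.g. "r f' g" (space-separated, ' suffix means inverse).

  after f: (1 5 2 3)
  after f: (1 2)(3 5)
  after r: (1 2)(3 4)

f f r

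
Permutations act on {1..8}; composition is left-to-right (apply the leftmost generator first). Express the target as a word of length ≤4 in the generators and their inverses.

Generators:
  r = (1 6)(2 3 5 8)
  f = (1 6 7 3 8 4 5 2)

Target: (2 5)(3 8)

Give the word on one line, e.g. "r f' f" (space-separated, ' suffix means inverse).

  after r: (1 6)(2 3 5 8)
  after r: (2 5)(3 8)

r r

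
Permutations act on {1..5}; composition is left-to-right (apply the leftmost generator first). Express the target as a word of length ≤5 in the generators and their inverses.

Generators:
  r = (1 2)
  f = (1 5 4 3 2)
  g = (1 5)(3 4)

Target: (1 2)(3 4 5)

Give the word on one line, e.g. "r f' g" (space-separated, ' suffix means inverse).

  after g': (1 5)(3 4)
  after r': (1 5 2)(3 4)
  after g: (2 5)
  after f': (1 2)(3 4 5)

g' r' g f'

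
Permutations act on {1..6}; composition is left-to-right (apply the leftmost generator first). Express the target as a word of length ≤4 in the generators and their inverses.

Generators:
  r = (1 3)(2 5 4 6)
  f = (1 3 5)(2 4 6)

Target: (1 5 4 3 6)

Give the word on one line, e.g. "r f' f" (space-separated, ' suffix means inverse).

r' f' r f

  after r': (1 3)(2 6 4 5)
  after f': (2 4 3 5 6)
  after r: (1 3 4)(2 6 5)
  after f: (1 5 4 3 6)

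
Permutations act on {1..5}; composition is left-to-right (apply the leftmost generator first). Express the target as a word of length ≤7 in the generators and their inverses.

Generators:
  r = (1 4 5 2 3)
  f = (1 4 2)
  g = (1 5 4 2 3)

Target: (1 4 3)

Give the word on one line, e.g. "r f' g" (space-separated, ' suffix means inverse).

r' f' g' r' r'

  after r': (1 3 2 5 4)
  after f': (1 3 4 2 5)
  after g': (1 2)(3 5)
  after r': (1 5 2 3 4)
  after r': (1 4 3)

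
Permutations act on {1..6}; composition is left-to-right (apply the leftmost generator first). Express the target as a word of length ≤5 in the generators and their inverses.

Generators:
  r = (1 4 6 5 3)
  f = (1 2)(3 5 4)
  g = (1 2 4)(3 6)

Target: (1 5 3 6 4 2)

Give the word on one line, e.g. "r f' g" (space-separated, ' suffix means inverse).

r' g r' f f

  after r': (1 3 5 6 4)
  after g: (1 6)(2 4)(3 5)
  after r': (1 4 2)(3 6)
  after f: (1 3 6 5 4)
  after f: (1 5 3 6 4 2)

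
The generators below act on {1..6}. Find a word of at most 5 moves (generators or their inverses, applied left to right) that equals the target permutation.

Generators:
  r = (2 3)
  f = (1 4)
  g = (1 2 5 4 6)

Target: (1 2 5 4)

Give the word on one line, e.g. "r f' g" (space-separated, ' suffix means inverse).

f' g' f' g' f'

  after f': (1 4)
  after g': (1 5 2)(4 6)
  after f': (1 5 2 4 6)
  after g': (1 2 5)
  after f': (1 2 5 4)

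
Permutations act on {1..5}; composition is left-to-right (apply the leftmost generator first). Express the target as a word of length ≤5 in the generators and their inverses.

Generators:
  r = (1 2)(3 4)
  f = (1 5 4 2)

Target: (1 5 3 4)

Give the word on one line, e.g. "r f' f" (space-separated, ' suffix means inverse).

  after r: (1 2)(3 4)
  after f: (2 5 4 3)
  after r': (1 2 5 3)
  after f': (1 4 5 3 2)
  after f': (1 5 3 4)

r f r' f' f'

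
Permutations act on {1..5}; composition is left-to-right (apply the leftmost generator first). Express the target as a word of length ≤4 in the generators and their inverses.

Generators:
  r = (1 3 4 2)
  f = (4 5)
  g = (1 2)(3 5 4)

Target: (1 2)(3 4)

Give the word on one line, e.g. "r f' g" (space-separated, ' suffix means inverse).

g f'

  after g: (1 2)(3 5 4)
  after f': (1 2)(3 4)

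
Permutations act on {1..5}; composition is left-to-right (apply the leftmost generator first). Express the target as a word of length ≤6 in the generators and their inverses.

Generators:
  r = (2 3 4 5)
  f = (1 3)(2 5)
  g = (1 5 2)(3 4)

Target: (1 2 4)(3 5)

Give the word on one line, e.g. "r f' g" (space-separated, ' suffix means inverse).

  after g: (1 5 2)(3 4)
  after g: (1 2 5)
  after r': (1 5)(2 4 3)
  after f: (1 2 4)(3 5)

g g r' f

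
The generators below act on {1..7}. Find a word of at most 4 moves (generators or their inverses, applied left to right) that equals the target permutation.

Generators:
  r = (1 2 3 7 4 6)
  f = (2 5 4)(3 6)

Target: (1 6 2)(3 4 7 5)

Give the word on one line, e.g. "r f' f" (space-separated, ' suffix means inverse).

  after r: (1 2 3 7 4 6)
  after f': (1 4 3 7 5 2 6)
  after r: (1 6 2)(3 4 7 5)

r f' r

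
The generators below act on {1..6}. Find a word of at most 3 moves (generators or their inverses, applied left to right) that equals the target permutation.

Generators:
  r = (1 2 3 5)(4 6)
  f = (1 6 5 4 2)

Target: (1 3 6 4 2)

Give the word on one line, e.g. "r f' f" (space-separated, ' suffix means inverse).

f' r f'

  after f': (1 2 4 5 6)
  after r: (1 3 5 4)(2 6)
  after f': (1 3 6 4 2)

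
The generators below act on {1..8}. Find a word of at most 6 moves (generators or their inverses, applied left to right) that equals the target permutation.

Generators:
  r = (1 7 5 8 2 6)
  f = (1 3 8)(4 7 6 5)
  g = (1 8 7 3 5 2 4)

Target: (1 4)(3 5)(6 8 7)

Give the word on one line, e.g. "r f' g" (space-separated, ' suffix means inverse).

  after g': (1 4 2 5 3 7 8)
  after f: (1 7)(2 4)(3 6 5 8)
  after r': (2 4 8 3)(6 7)
  after g': (1 4)(3 5)(6 8 7)

g' f r' g'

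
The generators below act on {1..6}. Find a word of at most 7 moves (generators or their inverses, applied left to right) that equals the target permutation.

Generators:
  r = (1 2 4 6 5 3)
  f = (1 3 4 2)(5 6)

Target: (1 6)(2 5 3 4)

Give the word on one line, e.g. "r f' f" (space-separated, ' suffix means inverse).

f r' f r f'

  after f: (1 3 4 2)(5 6)
  after r': (1 5 4)(2 3)
  after f: (1 6 5 2 4 3)
  after r: (1 5 4)(2 6 3)
  after f': (1 6)(2 5 3 4)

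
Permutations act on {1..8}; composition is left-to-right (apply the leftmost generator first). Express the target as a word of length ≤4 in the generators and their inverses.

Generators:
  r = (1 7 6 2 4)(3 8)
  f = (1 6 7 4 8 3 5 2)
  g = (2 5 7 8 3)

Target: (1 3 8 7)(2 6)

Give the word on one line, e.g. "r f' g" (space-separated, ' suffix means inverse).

  after f': (1 2 5 3 8 4 7 6)
  after g: (1 5 2 7 6)(4 8)
  after f': (1 3 8 7)(2 6)

f' g f'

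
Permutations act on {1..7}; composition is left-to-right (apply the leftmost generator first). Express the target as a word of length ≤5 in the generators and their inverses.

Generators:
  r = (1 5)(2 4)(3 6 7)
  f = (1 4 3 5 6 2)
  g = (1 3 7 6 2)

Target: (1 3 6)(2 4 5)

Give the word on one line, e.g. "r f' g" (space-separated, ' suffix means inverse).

  after f': (1 2 6 5 3 4)
  after f': (1 6 3)(2 5 4)
  after f': (1 5)(2 3)(4 6)
  after f': (1 3 6)(2 4 5)

f' f' f' f'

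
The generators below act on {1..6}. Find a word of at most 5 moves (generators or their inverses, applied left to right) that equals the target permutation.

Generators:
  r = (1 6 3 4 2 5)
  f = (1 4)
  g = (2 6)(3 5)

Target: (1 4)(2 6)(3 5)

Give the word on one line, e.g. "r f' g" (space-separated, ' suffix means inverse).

  after r: (1 6 3 4 2 5)
  after r: (1 3 2)(4 5 6)
  after r: (1 4)(2 6)(3 5)

r r r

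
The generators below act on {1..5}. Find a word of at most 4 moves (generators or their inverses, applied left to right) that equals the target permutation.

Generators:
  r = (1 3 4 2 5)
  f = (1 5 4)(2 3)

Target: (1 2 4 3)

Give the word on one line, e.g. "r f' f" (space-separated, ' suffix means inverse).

r f

  after r: (1 3 4 2 5)
  after f: (1 2 4 3)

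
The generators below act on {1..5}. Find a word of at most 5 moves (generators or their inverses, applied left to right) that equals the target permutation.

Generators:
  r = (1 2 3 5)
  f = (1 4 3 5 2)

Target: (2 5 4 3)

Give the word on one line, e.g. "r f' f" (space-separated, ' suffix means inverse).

  after r': (1 5 3 2)
  after r': (1 3)(2 5)
  after f': (1 4)(2 3)
  after r': (1 4 5 3)
  after f': (2 5 4 3)

r' r' f' r' f'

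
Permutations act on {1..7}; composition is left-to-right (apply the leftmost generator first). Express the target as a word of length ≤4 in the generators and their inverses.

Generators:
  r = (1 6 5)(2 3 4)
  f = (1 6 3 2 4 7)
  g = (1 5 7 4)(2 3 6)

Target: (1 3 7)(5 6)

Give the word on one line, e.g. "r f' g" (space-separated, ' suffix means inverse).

r f

  after r: (1 6 5)(2 3 4)
  after f: (1 3 7)(5 6)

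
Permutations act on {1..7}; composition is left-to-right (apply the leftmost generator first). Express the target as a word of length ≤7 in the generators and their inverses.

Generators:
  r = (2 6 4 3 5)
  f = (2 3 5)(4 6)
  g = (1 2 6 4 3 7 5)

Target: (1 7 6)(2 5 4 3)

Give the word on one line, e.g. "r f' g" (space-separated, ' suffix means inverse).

  after f: (2 3 5)(4 6)
  after f: (2 5 3)
  after g': (1 5 4 6 2 7 3)
  after g': (1 7 4 2 3 5 6)
  after f: (1 7 6)(2 5 4 3)

f f g' g' f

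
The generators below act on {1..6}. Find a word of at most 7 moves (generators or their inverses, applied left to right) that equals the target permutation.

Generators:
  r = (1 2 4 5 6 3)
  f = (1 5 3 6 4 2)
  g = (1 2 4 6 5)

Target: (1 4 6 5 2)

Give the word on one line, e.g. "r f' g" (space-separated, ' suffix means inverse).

r' g g r' g'

  after r': (1 3 6 5 4 2)
  after g: (1 3 5 6)
  after g: (1 3)(2 4 6)
  after r': (1 6)(4 5)
  after g': (1 4 6 5 2)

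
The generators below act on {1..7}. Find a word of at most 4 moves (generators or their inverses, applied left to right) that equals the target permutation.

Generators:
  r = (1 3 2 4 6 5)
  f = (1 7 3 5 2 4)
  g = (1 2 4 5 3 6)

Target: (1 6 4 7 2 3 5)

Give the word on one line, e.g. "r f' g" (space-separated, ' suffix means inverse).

  after f': (1 4 2 5 3 7)
  after r: (1 6 5 2)(3 7)
  after f: (1 6 2 7 5 4)
  after f: (1 6 4 7 2 3 5)

f' r f f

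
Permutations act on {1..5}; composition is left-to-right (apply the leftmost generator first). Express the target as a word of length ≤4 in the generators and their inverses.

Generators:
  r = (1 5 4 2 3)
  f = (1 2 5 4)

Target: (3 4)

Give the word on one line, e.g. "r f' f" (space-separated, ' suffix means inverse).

  after r: (1 5 4 2 3)
  after r: (1 4 3 5 2)
  after f: (3 4)

r r f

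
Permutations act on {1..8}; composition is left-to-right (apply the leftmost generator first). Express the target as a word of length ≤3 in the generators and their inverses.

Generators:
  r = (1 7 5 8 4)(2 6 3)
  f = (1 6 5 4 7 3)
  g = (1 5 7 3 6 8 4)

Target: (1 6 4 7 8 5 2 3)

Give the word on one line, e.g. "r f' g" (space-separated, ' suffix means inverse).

f' r'

  after f': (1 3 7 4 5 6)
  after r': (1 6 4 7 8 5 2 3)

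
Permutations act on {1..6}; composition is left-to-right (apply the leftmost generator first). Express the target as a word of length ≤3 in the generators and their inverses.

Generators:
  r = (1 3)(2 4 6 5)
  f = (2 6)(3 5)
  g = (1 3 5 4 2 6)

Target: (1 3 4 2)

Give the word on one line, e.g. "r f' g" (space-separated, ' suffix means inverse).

  after f: (2 6)(3 5)
  after g: (1 3 4 2)

f g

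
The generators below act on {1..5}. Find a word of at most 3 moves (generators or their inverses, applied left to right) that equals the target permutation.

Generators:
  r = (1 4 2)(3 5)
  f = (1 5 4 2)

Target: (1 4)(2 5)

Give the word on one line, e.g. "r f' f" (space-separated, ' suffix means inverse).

  after f: (1 5 4 2)
  after f: (1 4)(2 5)

f f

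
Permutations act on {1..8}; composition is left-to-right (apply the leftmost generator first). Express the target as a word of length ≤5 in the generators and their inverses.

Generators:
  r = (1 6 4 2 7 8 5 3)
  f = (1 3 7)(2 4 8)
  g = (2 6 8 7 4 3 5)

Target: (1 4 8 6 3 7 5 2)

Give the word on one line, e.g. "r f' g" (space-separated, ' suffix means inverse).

f' r' f

  after f': (1 7 3)(2 8 4)
  after r': (1 2 7 5 8 6)
  after f: (1 4 8 6 3 7 5 2)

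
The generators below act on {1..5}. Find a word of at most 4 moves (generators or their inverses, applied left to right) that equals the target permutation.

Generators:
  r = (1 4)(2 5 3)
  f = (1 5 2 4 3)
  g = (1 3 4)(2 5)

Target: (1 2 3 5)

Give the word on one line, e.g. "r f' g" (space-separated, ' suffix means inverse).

g' r' f' r

  after g': (1 4 3)(2 5)
  after r': (3 4 5)
  after f': (1 3 2 5 4)
  after r: (1 2 3 5)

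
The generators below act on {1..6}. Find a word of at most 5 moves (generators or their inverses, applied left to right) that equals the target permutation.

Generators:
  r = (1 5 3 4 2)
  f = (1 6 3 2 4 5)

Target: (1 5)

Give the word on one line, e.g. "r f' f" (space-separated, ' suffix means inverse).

  after r: (1 5 3 4 2)
  after f: (2 6 3 5)
  after r': (1 2 6 5 4 3)
  after f: (1 4 2 3 6)
  after f: (1 5)

r f r' f f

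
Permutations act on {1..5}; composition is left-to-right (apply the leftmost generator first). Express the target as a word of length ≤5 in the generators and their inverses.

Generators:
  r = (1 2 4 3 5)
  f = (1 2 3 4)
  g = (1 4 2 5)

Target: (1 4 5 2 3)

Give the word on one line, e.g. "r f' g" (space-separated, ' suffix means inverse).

f r f' r'

  after f: (1 2 3 4)
  after r: (1 4 2 5)
  after f': (1 3 2 5 4)
  after r': (1 4 5 2 3)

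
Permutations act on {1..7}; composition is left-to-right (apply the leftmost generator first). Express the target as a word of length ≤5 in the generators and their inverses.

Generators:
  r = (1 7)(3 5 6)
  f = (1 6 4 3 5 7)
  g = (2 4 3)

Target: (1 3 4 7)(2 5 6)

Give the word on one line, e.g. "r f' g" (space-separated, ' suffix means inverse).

  after f: (1 6 4 3 5 7)
  after r: (1 3 6 4 5)
  after g': (1 4 5)(2 3 6)
  after f: (1 3 4 7)(2 5 6)

f r g' f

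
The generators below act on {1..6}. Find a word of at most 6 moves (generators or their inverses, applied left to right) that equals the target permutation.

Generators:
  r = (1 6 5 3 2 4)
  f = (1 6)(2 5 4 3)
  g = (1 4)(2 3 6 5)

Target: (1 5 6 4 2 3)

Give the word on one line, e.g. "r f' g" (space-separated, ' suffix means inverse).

  after r: (1 6 5 3 2 4)
  after g': (1 3 5 2)
  after f: (1 2 6)(3 4)
  after g': (1 5 6 4 2 3)

r g' f g'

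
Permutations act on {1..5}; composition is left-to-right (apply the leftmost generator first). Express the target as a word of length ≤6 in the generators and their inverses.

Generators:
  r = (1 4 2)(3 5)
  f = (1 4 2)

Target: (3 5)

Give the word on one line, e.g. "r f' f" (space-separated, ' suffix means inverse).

  after r: (1 4 2)(3 5)
  after f: (1 2 4)(3 5)
  after r': (1 4 2)
  after r': (3 5)

r f r' r'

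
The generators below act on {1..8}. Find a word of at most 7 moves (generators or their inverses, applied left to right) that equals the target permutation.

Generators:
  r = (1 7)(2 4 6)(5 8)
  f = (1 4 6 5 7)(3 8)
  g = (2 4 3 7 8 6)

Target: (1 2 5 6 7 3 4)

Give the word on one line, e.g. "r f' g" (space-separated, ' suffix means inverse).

  after g: (2 4 3 7 8 6)
  after f: (1 4 8 5 7 3)(2 6)
  after r': (1 2 4 5)(3 7)
  after f: (1 2 6 5 4 7 8 3)
  after f: (1 2 5 6 7 3 4)

g f r' f f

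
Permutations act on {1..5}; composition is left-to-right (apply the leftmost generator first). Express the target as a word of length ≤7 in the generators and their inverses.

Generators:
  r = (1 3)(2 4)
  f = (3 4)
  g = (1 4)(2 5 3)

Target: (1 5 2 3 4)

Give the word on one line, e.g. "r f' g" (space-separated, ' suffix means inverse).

  after f: (3 4)
  after r': (1 3 2 4)
  after g: (1 2)(3 5)
  after g: (1 5 2 4)
  after f': (1 5 2 3 4)

f r' g g f'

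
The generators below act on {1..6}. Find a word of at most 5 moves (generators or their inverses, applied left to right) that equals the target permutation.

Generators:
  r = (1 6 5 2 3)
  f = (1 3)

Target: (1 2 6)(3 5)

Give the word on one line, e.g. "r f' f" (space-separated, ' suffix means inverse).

  after r': (1 3 2 5 6)
  after r': (1 2 6 3 5)
  after f: (1 2 6)(3 5)

r' r' f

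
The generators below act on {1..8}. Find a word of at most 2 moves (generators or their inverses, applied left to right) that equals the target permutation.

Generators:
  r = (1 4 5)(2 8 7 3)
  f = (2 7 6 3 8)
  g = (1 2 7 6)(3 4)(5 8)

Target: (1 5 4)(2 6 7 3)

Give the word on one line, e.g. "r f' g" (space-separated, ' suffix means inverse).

r' f'

  after r': (1 5 4)(2 3 7 8)
  after f': (1 5 4)(2 6 7 3)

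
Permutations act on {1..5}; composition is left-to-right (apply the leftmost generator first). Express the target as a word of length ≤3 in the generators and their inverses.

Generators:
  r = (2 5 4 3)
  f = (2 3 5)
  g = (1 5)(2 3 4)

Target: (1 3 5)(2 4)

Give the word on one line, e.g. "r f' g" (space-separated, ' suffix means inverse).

  after g': (1 5)(2 4 3)
  after f': (1 3 5)(2 4)

g' f'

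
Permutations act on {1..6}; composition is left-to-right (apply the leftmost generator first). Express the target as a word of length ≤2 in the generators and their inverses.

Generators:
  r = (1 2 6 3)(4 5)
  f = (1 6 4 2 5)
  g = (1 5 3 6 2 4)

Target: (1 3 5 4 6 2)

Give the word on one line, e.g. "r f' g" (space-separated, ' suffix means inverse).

  after f: (1 6 4 2 5)
  after g': (1 3 5 4 6 2)

f g'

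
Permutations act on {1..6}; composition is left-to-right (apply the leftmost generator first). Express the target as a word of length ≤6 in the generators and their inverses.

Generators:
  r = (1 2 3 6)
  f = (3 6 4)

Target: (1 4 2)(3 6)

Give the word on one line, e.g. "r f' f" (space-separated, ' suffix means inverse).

f r' f' f'

  after f: (3 6 4)
  after r': (1 6 4 2)
  after f': (1 3 4 2)
  after f': (1 4 2)(3 6)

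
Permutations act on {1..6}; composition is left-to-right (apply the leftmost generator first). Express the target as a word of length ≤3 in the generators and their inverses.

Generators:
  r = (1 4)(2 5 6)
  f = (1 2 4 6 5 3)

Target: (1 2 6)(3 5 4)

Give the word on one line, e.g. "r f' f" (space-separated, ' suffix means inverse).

r f'

  after r: (1 4)(2 5 6)
  after f': (1 2 6)(3 5 4)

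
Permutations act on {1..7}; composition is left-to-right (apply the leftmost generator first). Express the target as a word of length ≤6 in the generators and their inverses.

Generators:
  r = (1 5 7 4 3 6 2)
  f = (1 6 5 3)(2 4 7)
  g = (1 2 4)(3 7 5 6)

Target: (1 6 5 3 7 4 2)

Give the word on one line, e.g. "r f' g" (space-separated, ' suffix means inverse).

f' g' g' r' f

  after f': (1 3 5 6)(2 7 4)
  after g': (1 6 4)(2 3 7)
  after g': (1 5 7)(2 6)
  after r': (2 3 4 7)
  after f: (1 6 5 3 7 4 2)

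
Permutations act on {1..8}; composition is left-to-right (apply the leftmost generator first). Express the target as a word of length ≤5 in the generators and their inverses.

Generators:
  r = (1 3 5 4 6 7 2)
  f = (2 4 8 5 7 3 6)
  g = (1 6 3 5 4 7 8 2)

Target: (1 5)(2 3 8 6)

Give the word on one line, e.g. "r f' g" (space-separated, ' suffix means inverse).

  after g': (1 2 8 7 4 5 3 6)
  after f: (1 4 7 8 3 2 5 6)
  after g': (1 5)(2 3 8 6)

g' f g'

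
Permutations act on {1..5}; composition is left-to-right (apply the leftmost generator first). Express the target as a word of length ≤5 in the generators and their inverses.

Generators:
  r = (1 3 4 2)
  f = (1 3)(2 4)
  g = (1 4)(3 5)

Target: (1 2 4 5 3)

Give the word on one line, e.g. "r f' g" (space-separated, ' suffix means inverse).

  after r': (1 2 4 3)
  after f: (1 4)
  after r: (1 2)(3 4)
  after g: (1 2 4 5 3)

r' f r g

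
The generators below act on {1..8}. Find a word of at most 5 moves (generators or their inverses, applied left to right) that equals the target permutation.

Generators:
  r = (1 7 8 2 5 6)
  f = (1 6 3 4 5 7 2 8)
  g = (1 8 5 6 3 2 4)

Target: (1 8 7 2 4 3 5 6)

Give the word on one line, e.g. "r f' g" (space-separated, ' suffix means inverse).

r' g' g'

  after r': (1 6 5 2 8 7)
  after g': (1 5 3 6 8 7 4 2)
  after g': (1 8 7 2 4 3 5 6)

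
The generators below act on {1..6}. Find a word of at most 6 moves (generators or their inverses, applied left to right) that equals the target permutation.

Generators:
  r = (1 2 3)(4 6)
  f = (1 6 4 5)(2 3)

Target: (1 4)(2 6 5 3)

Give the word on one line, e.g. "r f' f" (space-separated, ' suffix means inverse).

f r' r' f

  after f: (1 6 4 5)(2 3)
  after r': (1 4 5 3)
  after r': (1 6 4 5 2)
  after f: (1 4)(2 6 5 3)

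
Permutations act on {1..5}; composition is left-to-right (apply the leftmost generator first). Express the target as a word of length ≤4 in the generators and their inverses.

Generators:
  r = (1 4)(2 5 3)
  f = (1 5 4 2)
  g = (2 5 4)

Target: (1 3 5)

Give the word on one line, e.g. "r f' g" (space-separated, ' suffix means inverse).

g' f' r'

  after g': (2 4 5)
  after f': (1 2 5 4)
  after r': (1 3 5)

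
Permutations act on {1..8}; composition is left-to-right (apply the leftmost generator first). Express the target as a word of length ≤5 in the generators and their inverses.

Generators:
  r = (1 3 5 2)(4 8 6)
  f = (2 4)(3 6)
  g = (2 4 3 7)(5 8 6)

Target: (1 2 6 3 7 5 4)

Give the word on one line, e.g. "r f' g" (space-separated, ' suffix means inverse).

g f' f' r'

  after g: (2 4 3 7)(5 8 6)
  after f': (3 7 4 6 5 8)
  after f': (2 4 3 7)(5 8 6)
  after r': (1 2 6 3 7 5 4)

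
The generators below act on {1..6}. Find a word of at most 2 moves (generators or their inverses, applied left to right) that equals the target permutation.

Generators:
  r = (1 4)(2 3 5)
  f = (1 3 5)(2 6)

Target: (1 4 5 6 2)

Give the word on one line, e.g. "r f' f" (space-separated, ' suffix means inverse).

r f'

  after r: (1 4)(2 3 5)
  after f': (1 4 5 6 2)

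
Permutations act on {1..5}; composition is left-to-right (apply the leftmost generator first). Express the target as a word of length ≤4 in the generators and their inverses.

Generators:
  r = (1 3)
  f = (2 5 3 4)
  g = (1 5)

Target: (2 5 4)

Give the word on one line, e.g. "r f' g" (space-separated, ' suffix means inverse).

  after g: (1 5)
  after r': (1 5 3)
  after f: (1 3)(2 5 4)
  after r': (2 5 4)

g r' f r'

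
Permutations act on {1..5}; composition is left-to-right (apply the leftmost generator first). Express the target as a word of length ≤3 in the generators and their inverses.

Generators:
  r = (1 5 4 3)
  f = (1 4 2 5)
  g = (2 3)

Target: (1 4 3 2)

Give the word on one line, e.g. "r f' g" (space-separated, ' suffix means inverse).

r f f

  after r: (1 5 4 3)
  after f: (2 5)(3 4)
  after f: (1 4 3 2)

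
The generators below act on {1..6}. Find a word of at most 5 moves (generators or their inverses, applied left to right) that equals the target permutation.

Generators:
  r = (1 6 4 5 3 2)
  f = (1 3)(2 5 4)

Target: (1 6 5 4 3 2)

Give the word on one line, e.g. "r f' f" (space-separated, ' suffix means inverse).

  after f': (1 3)(2 4 5)
  after r: (1 2 5)(3 6 4)
  after f: (1 5 3 6 2 4)
  after r': (1 4 2 6 3)
  after r': (1 6 5 4 3 2)

f' r f r' r'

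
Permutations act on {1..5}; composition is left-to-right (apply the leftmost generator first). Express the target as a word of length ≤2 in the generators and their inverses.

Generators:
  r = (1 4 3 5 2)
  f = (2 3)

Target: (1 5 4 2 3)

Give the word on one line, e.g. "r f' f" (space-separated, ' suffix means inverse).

r' r'

  after r': (1 2 5 3 4)
  after r': (1 5 4 2 3)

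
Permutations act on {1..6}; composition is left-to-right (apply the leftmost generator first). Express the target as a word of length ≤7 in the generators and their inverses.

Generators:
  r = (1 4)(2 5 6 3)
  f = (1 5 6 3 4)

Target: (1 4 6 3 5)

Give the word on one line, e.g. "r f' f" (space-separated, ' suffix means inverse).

  after r: (1 4)(2 5 6 3)
  after f: (2 6 4 5 3)
  after r': (1 4 2 5 6)
  after r': (3 6 4)
  after f': (1 4 6 3 5)

r f r' r' f'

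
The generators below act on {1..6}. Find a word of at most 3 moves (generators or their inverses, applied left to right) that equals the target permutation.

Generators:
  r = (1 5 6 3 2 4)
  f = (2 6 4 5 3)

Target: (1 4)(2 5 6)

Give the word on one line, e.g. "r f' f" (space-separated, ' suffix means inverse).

f r'

  after f: (2 6 4 5 3)
  after r': (1 4)(2 5 6)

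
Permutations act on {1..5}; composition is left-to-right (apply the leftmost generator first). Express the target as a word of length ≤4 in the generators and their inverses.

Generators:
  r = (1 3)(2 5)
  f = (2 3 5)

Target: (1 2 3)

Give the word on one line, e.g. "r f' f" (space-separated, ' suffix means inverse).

  after r: (1 3)(2 5)
  after f: (1 5 3)
  after f: (1 2 3)

r f f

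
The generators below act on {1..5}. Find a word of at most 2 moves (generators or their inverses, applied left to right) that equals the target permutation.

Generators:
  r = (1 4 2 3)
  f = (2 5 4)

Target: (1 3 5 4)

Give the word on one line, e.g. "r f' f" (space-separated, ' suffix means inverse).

r' f

  after r': (1 3 2 4)
  after f: (1 3 5 4)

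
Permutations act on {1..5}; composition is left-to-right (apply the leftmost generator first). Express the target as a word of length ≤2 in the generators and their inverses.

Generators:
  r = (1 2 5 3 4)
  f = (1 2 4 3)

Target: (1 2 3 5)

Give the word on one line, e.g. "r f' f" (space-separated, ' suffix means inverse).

  after r': (1 4 3 5 2)
  after f': (1 2 3 5)

r' f'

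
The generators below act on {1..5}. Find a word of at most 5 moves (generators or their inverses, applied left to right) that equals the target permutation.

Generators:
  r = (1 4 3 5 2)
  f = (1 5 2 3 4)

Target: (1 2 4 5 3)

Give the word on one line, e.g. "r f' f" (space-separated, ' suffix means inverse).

  after f': (1 4 3 2 5)
  after r': (2 3 5)
  after f: (1 5 3 2 4)
  after r': (1 3 5 4 2)
  after f': (1 2 4 5 3)

f' r' f r' f'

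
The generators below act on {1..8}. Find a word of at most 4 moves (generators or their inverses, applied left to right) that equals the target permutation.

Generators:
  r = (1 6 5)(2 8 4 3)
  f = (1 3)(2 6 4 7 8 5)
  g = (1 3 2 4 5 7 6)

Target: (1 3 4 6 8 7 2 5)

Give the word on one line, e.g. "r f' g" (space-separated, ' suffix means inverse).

  after r: (1 6 5)(2 8 4 3)
  after f': (1 2 7 4)(3 5)(6 8)
  after g': (1 3 4 6 8 7 2 5)

r f' g'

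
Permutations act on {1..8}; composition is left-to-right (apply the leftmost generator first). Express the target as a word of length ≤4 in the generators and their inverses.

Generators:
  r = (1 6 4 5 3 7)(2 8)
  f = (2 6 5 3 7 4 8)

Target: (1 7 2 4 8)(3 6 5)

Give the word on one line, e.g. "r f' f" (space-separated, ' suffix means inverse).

f f r'

  after f: (2 6 5 3 7 4 8)
  after f: (2 5 7 8 6 3 4)
  after r': (1 7 2 4 8)(3 6 5)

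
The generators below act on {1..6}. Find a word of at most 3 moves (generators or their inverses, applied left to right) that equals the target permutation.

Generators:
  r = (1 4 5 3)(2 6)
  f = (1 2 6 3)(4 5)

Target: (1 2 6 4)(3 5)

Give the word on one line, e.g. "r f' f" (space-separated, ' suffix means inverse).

  after r': (1 3 5 4)(2 6)
  after f': (1 6)(3 4)
  after r: (1 2 6 4)(3 5)

r' f' r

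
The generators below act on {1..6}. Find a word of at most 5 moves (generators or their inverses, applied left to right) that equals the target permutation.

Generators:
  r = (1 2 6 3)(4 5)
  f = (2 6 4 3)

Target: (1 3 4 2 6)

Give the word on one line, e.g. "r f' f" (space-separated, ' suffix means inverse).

r r f' f'

  after r: (1 2 6 3)(4 5)
  after r: (1 6)(2 3)
  after f': (1 2 4 6)
  after f': (1 3 4 2 6)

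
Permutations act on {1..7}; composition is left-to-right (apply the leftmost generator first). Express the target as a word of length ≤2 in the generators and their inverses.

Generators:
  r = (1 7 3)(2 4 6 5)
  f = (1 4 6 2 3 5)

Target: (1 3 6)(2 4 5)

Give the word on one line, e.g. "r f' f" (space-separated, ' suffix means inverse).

f' f'

  after f': (1 5 3 2 6 4)
  after f': (1 3 6)(2 4 5)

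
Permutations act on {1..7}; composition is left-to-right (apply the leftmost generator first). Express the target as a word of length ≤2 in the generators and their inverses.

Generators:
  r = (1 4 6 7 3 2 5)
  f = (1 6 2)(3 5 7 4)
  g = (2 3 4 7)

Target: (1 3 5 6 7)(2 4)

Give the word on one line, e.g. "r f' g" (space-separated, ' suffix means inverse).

  after r': (1 5 2 3 7 6 4)
  after f': (1 3 5 6 7)(2 4)

r' f'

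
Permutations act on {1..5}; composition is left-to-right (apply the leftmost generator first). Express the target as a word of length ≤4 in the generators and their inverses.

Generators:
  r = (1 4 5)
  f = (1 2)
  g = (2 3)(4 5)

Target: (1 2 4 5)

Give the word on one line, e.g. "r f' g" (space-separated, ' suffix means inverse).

f' r

  after f': (1 2)
  after r: (1 2 4 5)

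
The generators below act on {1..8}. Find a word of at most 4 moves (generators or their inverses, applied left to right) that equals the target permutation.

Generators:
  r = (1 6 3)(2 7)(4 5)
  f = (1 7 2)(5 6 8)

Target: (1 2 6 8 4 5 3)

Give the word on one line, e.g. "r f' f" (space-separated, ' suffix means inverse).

f r

  after f: (1 7 2)(5 6 8)
  after r: (1 2 6 8 4 5 3)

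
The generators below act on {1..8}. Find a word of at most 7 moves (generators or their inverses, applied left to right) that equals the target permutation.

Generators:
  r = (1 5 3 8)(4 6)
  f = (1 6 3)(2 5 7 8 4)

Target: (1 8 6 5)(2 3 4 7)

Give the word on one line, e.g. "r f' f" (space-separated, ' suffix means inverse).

r' r' f' f' r'

  after r': (1 8 3 5)(4 6)
  after r': (1 3)(5 8)
  after f': (1 6)(2 4 8)(5 7)
  after f': (2 8 4 7)(3 6)
  after r': (1 8 6 5)(2 3 4 7)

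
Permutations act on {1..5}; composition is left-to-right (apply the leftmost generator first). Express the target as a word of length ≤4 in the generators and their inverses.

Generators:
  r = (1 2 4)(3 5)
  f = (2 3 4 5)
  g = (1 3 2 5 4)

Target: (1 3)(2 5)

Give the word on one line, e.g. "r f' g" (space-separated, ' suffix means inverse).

g r r

  after g: (1 3 2 5 4)
  after r: (1 5)(2 3 4)
  after r: (1 3)(2 5)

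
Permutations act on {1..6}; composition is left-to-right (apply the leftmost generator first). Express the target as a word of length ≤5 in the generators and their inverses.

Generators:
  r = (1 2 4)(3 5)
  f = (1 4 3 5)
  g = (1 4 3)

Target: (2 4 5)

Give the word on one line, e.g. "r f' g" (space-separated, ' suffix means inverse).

r f' r r

  after r: (1 2 4)(3 5)
  after f': (1 2)(4 5)
  after r: (1 4 3 5)
  after r: (2 4 5)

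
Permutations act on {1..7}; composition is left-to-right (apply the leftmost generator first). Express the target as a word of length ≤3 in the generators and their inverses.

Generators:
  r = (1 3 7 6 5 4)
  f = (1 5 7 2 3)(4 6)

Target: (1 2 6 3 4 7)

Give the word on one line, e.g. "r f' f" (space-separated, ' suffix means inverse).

r f' r

  after r: (1 3 7 6 5 4)
  after f': (1 2 7 4 3 5 6)
  after r: (1 2 6 3 4 7)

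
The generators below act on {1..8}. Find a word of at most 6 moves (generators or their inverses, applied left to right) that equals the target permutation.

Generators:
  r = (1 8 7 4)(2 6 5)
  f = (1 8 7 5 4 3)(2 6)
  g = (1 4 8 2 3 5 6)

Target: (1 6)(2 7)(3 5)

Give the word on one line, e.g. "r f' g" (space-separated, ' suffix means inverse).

f' g r f

  after f': (1 3 4 5 7 8)(2 6)
  after g: (1 5 7 2)(3 8 4 6)
  after r: (1 2 8)(3 7 6)(4 5)
  after f: (1 6)(2 7)(3 5)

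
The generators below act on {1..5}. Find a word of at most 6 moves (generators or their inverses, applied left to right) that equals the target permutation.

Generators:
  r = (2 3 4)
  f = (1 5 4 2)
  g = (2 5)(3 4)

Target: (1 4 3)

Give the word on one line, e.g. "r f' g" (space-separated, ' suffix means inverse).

  after f': (1 2 4 5)
  after r': (1 4 5)(2 3)
  after g': (1 3 5)(2 4)
  after f': (1 3)(2 5)
  after g: (1 4 3)

f' r' g' f' g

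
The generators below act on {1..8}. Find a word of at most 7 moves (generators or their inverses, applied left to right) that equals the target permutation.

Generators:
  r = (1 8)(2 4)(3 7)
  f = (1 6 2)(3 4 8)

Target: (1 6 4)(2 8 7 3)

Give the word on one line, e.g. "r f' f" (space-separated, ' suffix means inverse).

  after f': (1 2 6)(3 8 4)
  after f': (1 6 2)(3 4 8)
  after r: (1 6 4)(2 8 7 3)
  after r: (1 6 2)(3 4 8)
  after r: (1 6 4)(2 8 7 3)

f' f' r r r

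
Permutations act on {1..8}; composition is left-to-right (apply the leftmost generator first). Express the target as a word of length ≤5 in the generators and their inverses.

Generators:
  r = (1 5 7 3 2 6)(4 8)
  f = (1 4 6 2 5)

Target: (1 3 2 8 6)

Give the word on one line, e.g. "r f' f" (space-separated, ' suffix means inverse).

  after r: (1 5 7 3 2 6)(4 8)
  after f': (1 2 4 8)(3 6 5 7)
  after r': (1 3 2 8 6)

r f' r'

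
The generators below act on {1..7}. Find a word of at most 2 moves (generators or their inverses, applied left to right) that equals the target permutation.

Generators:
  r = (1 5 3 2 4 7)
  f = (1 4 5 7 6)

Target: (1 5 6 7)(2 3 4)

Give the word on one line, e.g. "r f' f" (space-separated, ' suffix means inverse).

  after r': (1 7 4 2 3 5)
  after f': (1 5 6 7)(2 3 4)

r' f'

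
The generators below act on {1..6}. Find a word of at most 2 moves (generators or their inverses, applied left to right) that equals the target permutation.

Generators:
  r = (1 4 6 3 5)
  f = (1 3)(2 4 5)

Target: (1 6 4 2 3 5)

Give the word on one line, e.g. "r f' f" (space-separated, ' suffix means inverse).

f' r'

  after f': (1 3)(2 5 4)
  after r': (1 6 4 2 3 5)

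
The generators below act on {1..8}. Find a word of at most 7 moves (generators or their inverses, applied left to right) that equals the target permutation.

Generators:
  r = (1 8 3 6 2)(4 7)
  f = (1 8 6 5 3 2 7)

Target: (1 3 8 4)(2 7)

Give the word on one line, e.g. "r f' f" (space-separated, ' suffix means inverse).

  after f: (1 8 6 5 3 2 7)
  after r': (2 4 7)(3 6 5 8)
  after f: (1 8 2 4)(3 5 6)
  after f: (1 6 2 4 8 7)
  after r': (1 3 8 4)(2 7)

f r' f f r'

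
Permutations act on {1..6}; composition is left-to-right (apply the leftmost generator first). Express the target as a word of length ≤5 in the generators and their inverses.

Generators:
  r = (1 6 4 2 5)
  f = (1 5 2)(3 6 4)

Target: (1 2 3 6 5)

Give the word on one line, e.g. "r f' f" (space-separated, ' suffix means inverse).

r' f' f'

  after r': (1 5 2 4 6)
  after f': (2 6)(3 4)
  after f': (1 2 3 6 5)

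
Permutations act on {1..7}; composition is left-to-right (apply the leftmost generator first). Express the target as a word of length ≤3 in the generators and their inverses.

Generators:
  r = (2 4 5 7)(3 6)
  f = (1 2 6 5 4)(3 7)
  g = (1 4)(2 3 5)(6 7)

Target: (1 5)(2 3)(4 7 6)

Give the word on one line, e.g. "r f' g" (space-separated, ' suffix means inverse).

r' g' r

  after r': (2 7 5 4)(3 6)
  after g': (1 4 5)(2 6)(3 7)
  after r: (1 5)(2 3)(4 7 6)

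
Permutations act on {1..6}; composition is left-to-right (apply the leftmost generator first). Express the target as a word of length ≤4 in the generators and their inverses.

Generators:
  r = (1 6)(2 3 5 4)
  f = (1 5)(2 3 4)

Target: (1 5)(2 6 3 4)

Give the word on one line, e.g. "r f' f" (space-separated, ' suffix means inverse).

  after f': (1 5)(2 4 3)
  after r': (1 3 4 2 5 6)
  after f: (1 4 3 2)(5 6)
  after r': (1 5)(2 6 3 4)

f' r' f r'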